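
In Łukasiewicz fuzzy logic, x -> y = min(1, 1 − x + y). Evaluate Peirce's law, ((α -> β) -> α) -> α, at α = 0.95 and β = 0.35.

0.95

α -> β = min(1, 1 − 0.95 + 0.35) = min(1, 0.40) = 0.40
(α -> β) -> α = min(1, 1 − 0.40 + 0.95) = min(1, 1.55) = 1.00
((α -> β) -> α) -> α = min(1, 1 − 1.00 + 0.95) = min(1, 0.95) = 0.95
(The value 0.95 < 1 shows this instance is not satisfied; not a Ł∞-tautology in general.)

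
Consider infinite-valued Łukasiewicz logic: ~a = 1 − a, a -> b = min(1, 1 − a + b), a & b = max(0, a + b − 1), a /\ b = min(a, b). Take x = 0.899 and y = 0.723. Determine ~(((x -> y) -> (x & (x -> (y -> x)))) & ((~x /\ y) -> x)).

0.000

x -> y = min(1, 1 − 0.899 + 0.723) = min(1, 0.824) = 0.824
y -> x = min(1, 1 − 0.723 + 0.899) = min(1, 1.176) = 1.000
x -> (y -> x) = min(1, 1 − 0.899 + 1.000) = min(1, 1.101) = 1.000
x & (x -> (y -> x)) = max(0, 0.899 + 1.000 − 1) = max(0, 0.899) = 0.899
(x -> y) -> (x & (x -> (y -> x))) = min(1, 1 − 0.824 + 0.899) = min(1, 1.075) = 1.000
~x = 1 − 0.899 = 0.101
~x /\ y = min(0.101, 0.723) = 0.101
(~x /\ y) -> x = min(1, 1 − 0.101 + 0.899) = min(1, 1.798) = 1.000
((x -> y) -> (x & (x -> (y -> x)))) & ((~x /\ y) -> x) = max(0, 1.000 + 1.000 − 1) = max(0, 1.000) = 1.000
~(((x -> y) -> (x & (x -> (y -> x)))) & ((~x /\ y) -> x)) = 1 − 1.000 = 0.000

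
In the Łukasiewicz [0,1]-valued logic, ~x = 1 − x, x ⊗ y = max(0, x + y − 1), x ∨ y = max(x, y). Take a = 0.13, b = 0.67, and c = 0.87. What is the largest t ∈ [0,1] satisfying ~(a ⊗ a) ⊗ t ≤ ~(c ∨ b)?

0.13

a ⊗ a = max(0, 0.13 + 0.13 − 1) = max(0, -0.74) = 0.00
~(a ⊗ a) = 1 − 0.00 = 1.00
So the left factor is ~(a ⊗ a) = 1.00.
c ∨ b = max(0.87, 0.67) = 0.87
~(c ∨ b) = 1 − 0.87 = 0.13
So the right-hand bound is ~(c ∨ b) = 0.13.
The residuum of the Łukasiewicz t-norm gives the supremum: min(1, 1 − 1.00 + 0.13).
1 − 1.00 + 0.13 = 0.13, so t = min(1, 0.13) = 0.13.
Check: 1.00 ⊗ 0.13 = max(0, 0.13) = 0.13 ≤ 0.13.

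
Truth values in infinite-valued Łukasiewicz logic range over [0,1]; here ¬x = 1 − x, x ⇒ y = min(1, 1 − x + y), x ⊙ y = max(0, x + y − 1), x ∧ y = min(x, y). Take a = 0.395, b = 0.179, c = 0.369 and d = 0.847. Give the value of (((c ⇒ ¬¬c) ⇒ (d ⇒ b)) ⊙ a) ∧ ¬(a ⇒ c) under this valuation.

0.000

¬c = 1 − 0.369 = 0.631
¬¬c = 1 − 0.631 = 0.369
c ⇒ ¬¬c = min(1, 1 − 0.369 + 0.369) = min(1, 1.000) = 1.000
d ⇒ b = min(1, 1 − 0.847 + 0.179) = min(1, 0.332) = 0.332
(c ⇒ ¬¬c) ⇒ (d ⇒ b) = min(1, 1 − 1.000 + 0.332) = min(1, 0.332) = 0.332
((c ⇒ ¬¬c) ⇒ (d ⇒ b)) ⊙ a = max(0, 0.332 + 0.395 − 1) = max(0, -0.273) = 0.000
a ⇒ c = min(1, 1 − 0.395 + 0.369) = min(1, 0.974) = 0.974
¬(a ⇒ c) = 1 − 0.974 = 0.026
(((c ⇒ ¬¬c) ⇒ (d ⇒ b)) ⊙ a) ∧ ¬(a ⇒ c) = min(0.000, 0.026) = 0.000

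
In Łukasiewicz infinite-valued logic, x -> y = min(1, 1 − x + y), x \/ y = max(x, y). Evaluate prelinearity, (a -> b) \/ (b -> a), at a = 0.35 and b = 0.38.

a -> b = min(1, 1 − 0.35 + 0.38) = min(1, 1.03) = 1.00
b -> a = min(1, 1 − 0.38 + 0.35) = min(1, 0.97) = 0.97
(a -> b) \/ (b -> a) = max(1.00, 0.97) = 1.00
(As expected: a Ł∞-tautology — holds in every MV-chain.)

1.00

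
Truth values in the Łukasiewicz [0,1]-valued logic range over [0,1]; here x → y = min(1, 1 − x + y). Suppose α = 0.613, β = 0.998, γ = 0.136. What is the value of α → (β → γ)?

0.525

β → γ = min(1, 1 − 0.998 + 0.136) = min(1, 0.138) = 0.138
α → (β → γ) = min(1, 1 − 0.613 + 0.138) = min(1, 0.525) = 0.525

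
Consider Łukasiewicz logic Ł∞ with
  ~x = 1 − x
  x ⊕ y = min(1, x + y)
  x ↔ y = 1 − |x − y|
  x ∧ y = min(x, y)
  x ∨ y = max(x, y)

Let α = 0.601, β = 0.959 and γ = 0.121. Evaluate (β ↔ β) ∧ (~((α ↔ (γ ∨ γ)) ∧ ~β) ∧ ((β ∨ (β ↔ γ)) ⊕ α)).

0.959

β ↔ β = 1 − |0.959 − 0.959| = 1 − 0.000 = 1.000
γ ∨ γ = max(0.121, 0.121) = 0.121
α ↔ (γ ∨ γ) = 1 − |0.601 − 0.121| = 1 − 0.480 = 0.520
~β = 1 − 0.959 = 0.041
(α ↔ (γ ∨ γ)) ∧ ~β = min(0.520, 0.041) = 0.041
~((α ↔ (γ ∨ γ)) ∧ ~β) = 1 − 0.041 = 0.959
β ↔ γ = 1 − |0.959 − 0.121| = 1 − 0.838 = 0.162
β ∨ (β ↔ γ) = max(0.959, 0.162) = 0.959
(β ∨ (β ↔ γ)) ⊕ α = min(1, 0.959 + 0.601) = min(1, 1.560) = 1.000
~((α ↔ (γ ∨ γ)) ∧ ~β) ∧ ((β ∨ (β ↔ γ)) ⊕ α) = min(0.959, 1.000) = 0.959
(β ↔ β) ∧ (~((α ↔ (γ ∨ γ)) ∧ ~β) ∧ ((β ∨ (β ↔ γ)) ⊕ α)) = min(1.000, 0.959) = 0.959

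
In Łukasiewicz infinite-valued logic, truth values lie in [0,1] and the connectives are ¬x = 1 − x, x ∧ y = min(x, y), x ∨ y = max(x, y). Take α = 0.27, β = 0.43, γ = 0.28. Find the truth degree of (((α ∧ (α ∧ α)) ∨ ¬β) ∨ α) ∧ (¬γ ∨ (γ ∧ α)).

α ∧ α = min(0.27, 0.27) = 0.27
α ∧ (α ∧ α) = min(0.27, 0.27) = 0.27
¬β = 1 − 0.43 = 0.57
(α ∧ (α ∧ α)) ∨ ¬β = max(0.27, 0.57) = 0.57
((α ∧ (α ∧ α)) ∨ ¬β) ∨ α = max(0.57, 0.27) = 0.57
¬γ = 1 − 0.28 = 0.72
γ ∧ α = min(0.28, 0.27) = 0.27
¬γ ∨ (γ ∧ α) = max(0.72, 0.27) = 0.72
(((α ∧ (α ∧ α)) ∨ ¬β) ∨ α) ∧ (¬γ ∨ (γ ∧ α)) = min(0.57, 0.72) = 0.57

0.57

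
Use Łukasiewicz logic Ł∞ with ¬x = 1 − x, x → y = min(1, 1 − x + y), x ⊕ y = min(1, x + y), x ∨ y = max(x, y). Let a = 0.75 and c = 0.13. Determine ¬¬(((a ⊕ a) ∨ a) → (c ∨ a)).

a ⊕ a = min(1, 0.75 + 0.75) = min(1, 1.50) = 1.00
(a ⊕ a) ∨ a = max(1.00, 0.75) = 1.00
c ∨ a = max(0.13, 0.75) = 0.75
((a ⊕ a) ∨ a) → (c ∨ a) = min(1, 1 − 1.00 + 0.75) = min(1, 0.75) = 0.75
¬(((a ⊕ a) ∨ a) → (c ∨ a)) = 1 − 0.75 = 0.25
¬¬(((a ⊕ a) ∨ a) → (c ∨ a)) = 1 − 0.25 = 0.75

0.75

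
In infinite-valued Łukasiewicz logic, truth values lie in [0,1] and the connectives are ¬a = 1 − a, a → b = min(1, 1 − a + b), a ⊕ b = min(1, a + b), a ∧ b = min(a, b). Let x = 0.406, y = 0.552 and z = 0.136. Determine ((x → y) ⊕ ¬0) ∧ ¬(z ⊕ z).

x → y = min(1, 1 − 0.406 + 0.552) = min(1, 1.146) = 1.000
¬0 = 1 − 0.000 = 1.000
(x → y) ⊕ ¬0 = min(1, 1.000 + 1.000) = min(1, 2.000) = 1.000
z ⊕ z = min(1, 0.136 + 0.136) = min(1, 0.272) = 0.272
¬(z ⊕ z) = 1 − 0.272 = 0.728
((x → y) ⊕ ¬0) ∧ ¬(z ⊕ z) = min(1.000, 0.728) = 0.728

0.728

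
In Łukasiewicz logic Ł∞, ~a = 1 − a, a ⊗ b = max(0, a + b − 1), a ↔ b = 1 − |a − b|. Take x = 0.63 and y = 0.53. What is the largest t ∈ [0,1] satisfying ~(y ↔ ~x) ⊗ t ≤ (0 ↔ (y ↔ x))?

~x = 1 − 0.63 = 0.37
y ↔ ~x = 1 − |0.53 − 0.37| = 1 − 0.16 = 0.84
~(y ↔ ~x) = 1 − 0.84 = 0.16
So the left factor is ~(y ↔ ~x) = 0.16.
y ↔ x = 1 − |0.53 − 0.63| = 1 − 0.10 = 0.90
0 ↔ (y ↔ x) = 1 − |0.00 − 0.90| = 1 − 0.90 = 0.10
So the right-hand bound is 0 ↔ (y ↔ x) = 0.10.
The residuum of the Łukasiewicz t-norm gives the supremum: min(1, 1 − 0.16 + 0.10).
1 − 0.16 + 0.10 = 0.94, so t = min(1, 0.94) = 0.94.
Check: 0.16 ⊗ 0.94 = max(0, 0.10) = 0.10 ≤ 0.10.

0.94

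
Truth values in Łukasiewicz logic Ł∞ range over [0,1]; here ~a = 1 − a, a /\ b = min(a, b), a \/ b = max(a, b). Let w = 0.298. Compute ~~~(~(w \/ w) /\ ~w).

0.298

w \/ w = max(0.298, 0.298) = 0.298
~(w \/ w) = 1 − 0.298 = 0.702
~w = 1 − 0.298 = 0.702
~(w \/ w) /\ ~w = min(0.702, 0.702) = 0.702
~(~(w \/ w) /\ ~w) = 1 − 0.702 = 0.298
~~(~(w \/ w) /\ ~w) = 1 − 0.298 = 0.702
~~~(~(w \/ w) /\ ~w) = 1 − 0.702 = 0.298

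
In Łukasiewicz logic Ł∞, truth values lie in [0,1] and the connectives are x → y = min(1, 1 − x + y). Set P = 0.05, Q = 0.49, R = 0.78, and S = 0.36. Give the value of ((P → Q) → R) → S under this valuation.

0.58

P → Q = min(1, 1 − 0.05 + 0.49) = min(1, 1.44) = 1.00
(P → Q) → R = min(1, 1 − 1.00 + 0.78) = min(1, 0.78) = 0.78
((P → Q) → R) → S = min(1, 1 − 0.78 + 0.36) = min(1, 0.58) = 0.58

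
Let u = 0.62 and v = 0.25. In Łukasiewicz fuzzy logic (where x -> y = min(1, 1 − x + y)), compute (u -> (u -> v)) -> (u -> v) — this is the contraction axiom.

0.63

u -> v = min(1, 1 − 0.62 + 0.25) = min(1, 0.63) = 0.63
u -> (u -> v) = min(1, 1 − 0.62 + 0.63) = min(1, 1.01) = 1.00
(u -> (u -> v)) -> (u -> v) = min(1, 1 − 1.00 + 0.63) = min(1, 0.63) = 0.63
(The value 0.63 < 1 shows this instance is not satisfied; fails in Ł∞ (the t-norm is not idempotent).)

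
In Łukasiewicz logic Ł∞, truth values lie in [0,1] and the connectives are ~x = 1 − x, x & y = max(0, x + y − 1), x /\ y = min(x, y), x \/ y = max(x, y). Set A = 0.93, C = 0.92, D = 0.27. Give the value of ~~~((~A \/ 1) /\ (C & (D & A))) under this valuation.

0.88

~A = 1 − 0.93 = 0.07
~A \/ 1 = max(0.07, 1.00) = 1.00
D & A = max(0, 0.27 + 0.93 − 1) = max(0, 0.20) = 0.20
C & (D & A) = max(0, 0.92 + 0.20 − 1) = max(0, 0.12) = 0.12
(~A \/ 1) /\ (C & (D & A)) = min(1.00, 0.12) = 0.12
~((~A \/ 1) /\ (C & (D & A))) = 1 − 0.12 = 0.88
~~((~A \/ 1) /\ (C & (D & A))) = 1 − 0.88 = 0.12
~~~((~A \/ 1) /\ (C & (D & A))) = 1 − 0.12 = 0.88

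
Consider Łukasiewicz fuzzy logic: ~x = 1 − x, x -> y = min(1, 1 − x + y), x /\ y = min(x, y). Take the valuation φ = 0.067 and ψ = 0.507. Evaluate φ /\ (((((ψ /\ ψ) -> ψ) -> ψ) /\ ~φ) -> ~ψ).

ψ /\ ψ = min(0.507, 0.507) = 0.507
(ψ /\ ψ) -> ψ = min(1, 1 − 0.507 + 0.507) = min(1, 1.000) = 1.000
((ψ /\ ψ) -> ψ) -> ψ = min(1, 1 − 1.000 + 0.507) = min(1, 0.507) = 0.507
~φ = 1 − 0.067 = 0.933
(((ψ /\ ψ) -> ψ) -> ψ) /\ ~φ = min(0.507, 0.933) = 0.507
~ψ = 1 − 0.507 = 0.493
((((ψ /\ ψ) -> ψ) -> ψ) /\ ~φ) -> ~ψ = min(1, 1 − 0.507 + 0.493) = min(1, 0.986) = 0.986
φ /\ (((((ψ /\ ψ) -> ψ) -> ψ) /\ ~φ) -> ~ψ) = min(0.067, 0.986) = 0.067

0.067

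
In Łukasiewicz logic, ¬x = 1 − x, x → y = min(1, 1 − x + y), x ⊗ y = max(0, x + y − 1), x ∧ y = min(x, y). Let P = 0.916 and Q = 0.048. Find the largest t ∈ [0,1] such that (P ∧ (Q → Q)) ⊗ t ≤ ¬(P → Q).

Q → Q = min(1, 1 − 0.048 + 0.048) = min(1, 1.000) = 1.000
P ∧ (Q → Q) = min(0.916, 1.000) = 0.916
So the left factor is P ∧ (Q → Q) = 0.916.
P → Q = min(1, 1 − 0.916 + 0.048) = min(1, 0.132) = 0.132
¬(P → Q) = 1 − 0.132 = 0.868
So the right-hand bound is ¬(P → Q) = 0.868.
The residuum of the Łukasiewicz t-norm gives the supremum: min(1, 1 − 0.916 + 0.868).
1 − 0.916 + 0.868 = 0.952, so t = min(1, 0.952) = 0.952.
Check: 0.916 ⊗ 0.952 = max(0, 0.868) = 0.868 ≤ 0.868.

0.952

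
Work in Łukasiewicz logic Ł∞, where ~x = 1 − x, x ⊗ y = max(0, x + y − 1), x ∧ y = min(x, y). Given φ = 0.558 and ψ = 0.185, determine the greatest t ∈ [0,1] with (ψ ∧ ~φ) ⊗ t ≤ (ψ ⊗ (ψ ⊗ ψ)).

~φ = 1 − 0.558 = 0.442
ψ ∧ ~φ = min(0.185, 0.442) = 0.185
So the left factor is ψ ∧ ~φ = 0.185.
ψ ⊗ ψ = max(0, 0.185 + 0.185 − 1) = max(0, -0.630) = 0.000
ψ ⊗ (ψ ⊗ ψ) = max(0, 0.185 + 0.000 − 1) = max(0, -0.815) = 0.000
So the right-hand bound is ψ ⊗ (ψ ⊗ ψ) = 0.000.
The residuum of the Łukasiewicz t-norm gives the supremum: min(1, 1 − 0.185 + 0.000).
1 − 0.185 + 0.000 = 0.815, so t = min(1, 0.815) = 0.815.
Check: 0.185 ⊗ 0.815 = max(0, 0.000) = 0.000 ≤ 0.000.

0.815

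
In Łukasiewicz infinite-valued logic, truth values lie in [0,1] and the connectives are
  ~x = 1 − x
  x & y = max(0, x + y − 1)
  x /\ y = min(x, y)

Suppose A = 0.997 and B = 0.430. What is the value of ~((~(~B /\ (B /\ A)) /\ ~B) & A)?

~B = 1 − 0.430 = 0.570
B /\ A = min(0.430, 0.997) = 0.430
~B /\ (B /\ A) = min(0.570, 0.430) = 0.430
~(~B /\ (B /\ A)) = 1 − 0.430 = 0.570
~(~B /\ (B /\ A)) /\ ~B = min(0.570, 0.570) = 0.570
(~(~B /\ (B /\ A)) /\ ~B) & A = max(0, 0.570 + 0.997 − 1) = max(0, 0.567) = 0.567
~((~(~B /\ (B /\ A)) /\ ~B) & A) = 1 − 0.567 = 0.433

0.433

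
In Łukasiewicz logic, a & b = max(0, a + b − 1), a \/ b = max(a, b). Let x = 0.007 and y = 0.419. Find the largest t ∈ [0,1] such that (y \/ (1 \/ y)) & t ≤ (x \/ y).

1 \/ y = max(1.000, 0.419) = 1.000
y \/ (1 \/ y) = max(0.419, 1.000) = 1.000
So the left factor is y \/ (1 \/ y) = 1.000.
x \/ y = max(0.007, 0.419) = 0.419
So the right-hand bound is x \/ y = 0.419.
The residuum of the Łukasiewicz t-norm gives the supremum: min(1, 1 − 1.000 + 0.419).
1 − 1.000 + 0.419 = 0.419, so t = min(1, 0.419) = 0.419.
Check: 1.000 & 0.419 = max(0, 0.419) = 0.419 ≤ 0.419.

0.419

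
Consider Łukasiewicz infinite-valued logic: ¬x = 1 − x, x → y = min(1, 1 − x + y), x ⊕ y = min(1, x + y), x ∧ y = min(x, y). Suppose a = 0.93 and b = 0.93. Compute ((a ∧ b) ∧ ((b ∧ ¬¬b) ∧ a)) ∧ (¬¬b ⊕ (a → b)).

0.93

a ∧ b = min(0.93, 0.93) = 0.93
¬b = 1 − 0.93 = 0.07
¬¬b = 1 − 0.07 = 0.93
b ∧ ¬¬b = min(0.93, 0.93) = 0.93
(b ∧ ¬¬b) ∧ a = min(0.93, 0.93) = 0.93
(a ∧ b) ∧ ((b ∧ ¬¬b) ∧ a) = min(0.93, 0.93) = 0.93
a → b = min(1, 1 − 0.93 + 0.93) = min(1, 1.00) = 1.00
¬¬b ⊕ (a → b) = min(1, 0.93 + 1.00) = min(1, 1.93) = 1.00
((a ∧ b) ∧ ((b ∧ ¬¬b) ∧ a)) ∧ (¬¬b ⊕ (a → b)) = min(0.93, 1.00) = 0.93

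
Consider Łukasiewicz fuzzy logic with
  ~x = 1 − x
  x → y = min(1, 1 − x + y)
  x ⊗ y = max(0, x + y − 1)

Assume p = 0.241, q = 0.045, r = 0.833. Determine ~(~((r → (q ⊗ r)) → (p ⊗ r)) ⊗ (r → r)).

q ⊗ r = max(0, 0.045 + 0.833 − 1) = max(0, -0.122) = 0.000
r → (q ⊗ r) = min(1, 1 − 0.833 + 0.000) = min(1, 0.167) = 0.167
p ⊗ r = max(0, 0.241 + 0.833 − 1) = max(0, 0.074) = 0.074
(r → (q ⊗ r)) → (p ⊗ r) = min(1, 1 − 0.167 + 0.074) = min(1, 0.907) = 0.907
~((r → (q ⊗ r)) → (p ⊗ r)) = 1 − 0.907 = 0.093
r → r = min(1, 1 − 0.833 + 0.833) = min(1, 1.000) = 1.000
~((r → (q ⊗ r)) → (p ⊗ r)) ⊗ (r → r) = max(0, 0.093 + 1.000 − 1) = max(0, 0.093) = 0.093
~(~((r → (q ⊗ r)) → (p ⊗ r)) ⊗ (r → r)) = 1 − 0.093 = 0.907

0.907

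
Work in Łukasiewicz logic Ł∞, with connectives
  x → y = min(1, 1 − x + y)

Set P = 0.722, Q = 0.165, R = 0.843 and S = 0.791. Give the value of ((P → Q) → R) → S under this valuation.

0.791

P → Q = min(1, 1 − 0.722 + 0.165) = min(1, 0.443) = 0.443
(P → Q) → R = min(1, 1 − 0.443 + 0.843) = min(1, 1.400) = 1.000
((P → Q) → R) → S = min(1, 1 − 1.000 + 0.791) = min(1, 0.791) = 0.791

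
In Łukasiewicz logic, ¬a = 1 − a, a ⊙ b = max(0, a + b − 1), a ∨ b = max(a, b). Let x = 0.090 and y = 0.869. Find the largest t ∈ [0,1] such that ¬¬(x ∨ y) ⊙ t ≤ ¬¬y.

x ∨ y = max(0.090, 0.869) = 0.869
¬(x ∨ y) = 1 − 0.869 = 0.131
¬¬(x ∨ y) = 1 − 0.131 = 0.869
So the left factor is ¬¬(x ∨ y) = 0.869.
¬y = 1 − 0.869 = 0.131
¬¬y = 1 − 0.131 = 0.869
So the right-hand bound is ¬¬y = 0.869.
The residuum of the Łukasiewicz t-norm gives the supremum: min(1, 1 − 0.869 + 0.869).
1 − 0.869 + 0.869 = 1.000, so t = min(1, 1.000) = 1.000.
Check: 0.869 ⊙ 1.000 = max(0, 0.869) = 0.869 ≤ 0.869.

1.000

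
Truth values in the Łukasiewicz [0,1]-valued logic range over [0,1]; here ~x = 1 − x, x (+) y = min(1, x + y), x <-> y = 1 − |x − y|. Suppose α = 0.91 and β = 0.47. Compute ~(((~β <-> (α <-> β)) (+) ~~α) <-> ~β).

~β = 1 − 0.47 = 0.53
α <-> β = 1 − |0.91 − 0.47| = 1 − 0.44 = 0.56
~β <-> (α <-> β) = 1 − |0.53 − 0.56| = 1 − 0.03 = 0.97
~α = 1 − 0.91 = 0.09
~~α = 1 − 0.09 = 0.91
(~β <-> (α <-> β)) (+) ~~α = min(1, 0.97 + 0.91) = min(1, 1.88) = 1.00
((~β <-> (α <-> β)) (+) ~~α) <-> ~β = 1 − |1.00 − 0.53| = 1 − 0.47 = 0.53
~(((~β <-> (α <-> β)) (+) ~~α) <-> ~β) = 1 − 0.53 = 0.47

0.47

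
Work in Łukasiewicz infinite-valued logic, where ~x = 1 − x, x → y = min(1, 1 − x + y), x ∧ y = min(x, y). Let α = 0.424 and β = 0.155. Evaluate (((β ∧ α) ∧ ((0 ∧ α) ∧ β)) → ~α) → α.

0.424

β ∧ α = min(0.155, 0.424) = 0.155
0 ∧ α = min(0.000, 0.424) = 0.000
(0 ∧ α) ∧ β = min(0.000, 0.155) = 0.000
(β ∧ α) ∧ ((0 ∧ α) ∧ β) = min(0.155, 0.000) = 0.000
~α = 1 − 0.424 = 0.576
((β ∧ α) ∧ ((0 ∧ α) ∧ β)) → ~α = min(1, 1 − 0.000 + 0.576) = min(1, 1.576) = 1.000
(((β ∧ α) ∧ ((0 ∧ α) ∧ β)) → ~α) → α = min(1, 1 − 1.000 + 0.424) = min(1, 0.424) = 0.424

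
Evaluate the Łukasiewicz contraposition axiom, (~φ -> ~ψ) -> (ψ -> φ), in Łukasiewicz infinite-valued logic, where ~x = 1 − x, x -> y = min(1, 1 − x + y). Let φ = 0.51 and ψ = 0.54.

~φ = 1 − 0.51 = 0.49
~ψ = 1 − 0.54 = 0.46
~φ -> ~ψ = min(1, 1 − 0.49 + 0.46) = min(1, 0.97) = 0.97
ψ -> φ = min(1, 1 − 0.54 + 0.51) = min(1, 0.97) = 0.97
(~φ -> ~ψ) -> (ψ -> φ) = min(1, 1 − 0.97 + 0.97) = min(1, 1.00) = 1.00
(As expected: an axiom of Ł∞, always 1.)

1.00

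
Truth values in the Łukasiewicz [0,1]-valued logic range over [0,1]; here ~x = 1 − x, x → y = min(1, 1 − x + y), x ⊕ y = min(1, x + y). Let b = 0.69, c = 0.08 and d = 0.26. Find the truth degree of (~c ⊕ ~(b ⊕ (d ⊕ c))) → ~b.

~c = 1 − 0.08 = 0.92
d ⊕ c = min(1, 0.26 + 0.08) = min(1, 0.34) = 0.34
b ⊕ (d ⊕ c) = min(1, 0.69 + 0.34) = min(1, 1.03) = 1.00
~(b ⊕ (d ⊕ c)) = 1 − 1.00 = 0.00
~c ⊕ ~(b ⊕ (d ⊕ c)) = min(1, 0.92 + 0.00) = min(1, 0.92) = 0.92
~b = 1 − 0.69 = 0.31
(~c ⊕ ~(b ⊕ (d ⊕ c))) → ~b = min(1, 1 − 0.92 + 0.31) = min(1, 0.39) = 0.39

0.39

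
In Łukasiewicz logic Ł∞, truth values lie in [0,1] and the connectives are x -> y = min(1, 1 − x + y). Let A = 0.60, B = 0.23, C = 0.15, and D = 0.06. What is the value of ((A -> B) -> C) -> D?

A -> B = min(1, 1 − 0.60 + 0.23) = min(1, 0.63) = 0.63
(A -> B) -> C = min(1, 1 − 0.63 + 0.15) = min(1, 0.52) = 0.52
((A -> B) -> C) -> D = min(1, 1 − 0.52 + 0.06) = min(1, 0.54) = 0.54

0.54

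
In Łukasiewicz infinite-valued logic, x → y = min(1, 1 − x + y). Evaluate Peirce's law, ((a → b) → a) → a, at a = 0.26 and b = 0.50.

a → b = min(1, 1 − 0.26 + 0.50) = min(1, 1.24) = 1.00
(a → b) → a = min(1, 1 − 1.00 + 0.26) = min(1, 0.26) = 0.26
((a → b) → a) → a = min(1, 1 − 0.26 + 0.26) = min(1, 1.00) = 1.00

1.00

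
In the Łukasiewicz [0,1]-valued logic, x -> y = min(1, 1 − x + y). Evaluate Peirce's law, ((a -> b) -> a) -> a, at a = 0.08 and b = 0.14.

1.00

a -> b = min(1, 1 − 0.08 + 0.14) = min(1, 1.06) = 1.00
(a -> b) -> a = min(1, 1 − 1.00 + 0.08) = min(1, 0.08) = 0.08
((a -> b) -> a) -> a = min(1, 1 − 0.08 + 0.08) = min(1, 1.00) = 1.00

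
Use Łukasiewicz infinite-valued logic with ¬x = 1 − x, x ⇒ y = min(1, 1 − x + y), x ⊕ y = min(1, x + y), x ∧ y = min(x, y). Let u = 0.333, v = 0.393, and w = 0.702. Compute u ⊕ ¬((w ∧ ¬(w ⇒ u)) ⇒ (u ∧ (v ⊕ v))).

w ⇒ u = min(1, 1 − 0.702 + 0.333) = min(1, 0.631) = 0.631
¬(w ⇒ u) = 1 − 0.631 = 0.369
w ∧ ¬(w ⇒ u) = min(0.702, 0.369) = 0.369
v ⊕ v = min(1, 0.393 + 0.393) = min(1, 0.786) = 0.786
u ∧ (v ⊕ v) = min(0.333, 0.786) = 0.333
(w ∧ ¬(w ⇒ u)) ⇒ (u ∧ (v ⊕ v)) = min(1, 1 − 0.369 + 0.333) = min(1, 0.964) = 0.964
¬((w ∧ ¬(w ⇒ u)) ⇒ (u ∧ (v ⊕ v))) = 1 − 0.964 = 0.036
u ⊕ ¬((w ∧ ¬(w ⇒ u)) ⇒ (u ∧ (v ⊕ v))) = min(1, 0.333 + 0.036) = min(1, 0.369) = 0.369

0.369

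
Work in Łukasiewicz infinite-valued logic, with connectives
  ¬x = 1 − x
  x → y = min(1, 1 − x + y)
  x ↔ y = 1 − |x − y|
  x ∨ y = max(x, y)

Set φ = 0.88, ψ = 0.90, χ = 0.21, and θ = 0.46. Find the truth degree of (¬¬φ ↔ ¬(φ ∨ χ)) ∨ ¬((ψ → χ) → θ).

0.24

¬φ = 1 − 0.88 = 0.12
¬¬φ = 1 − 0.12 = 0.88
φ ∨ χ = max(0.88, 0.21) = 0.88
¬(φ ∨ χ) = 1 − 0.88 = 0.12
¬¬φ ↔ ¬(φ ∨ χ) = 1 − |0.88 − 0.12| = 1 − 0.76 = 0.24
ψ → χ = min(1, 1 − 0.90 + 0.21) = min(1, 0.31) = 0.31
(ψ → χ) → θ = min(1, 1 − 0.31 + 0.46) = min(1, 1.15) = 1.00
¬((ψ → χ) → θ) = 1 − 1.00 = 0.00
(¬¬φ ↔ ¬(φ ∨ χ)) ∨ ¬((ψ → χ) → θ) = max(0.24, 0.00) = 0.24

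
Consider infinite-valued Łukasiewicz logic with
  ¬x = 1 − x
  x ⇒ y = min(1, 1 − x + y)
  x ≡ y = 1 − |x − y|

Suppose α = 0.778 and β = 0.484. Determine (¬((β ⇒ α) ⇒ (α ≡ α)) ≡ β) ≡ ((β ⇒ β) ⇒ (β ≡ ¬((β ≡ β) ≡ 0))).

0.968

β ⇒ α = min(1, 1 − 0.484 + 0.778) = min(1, 1.294) = 1.000
α ≡ α = 1 − |0.778 − 0.778| = 1 − 0.000 = 1.000
(β ⇒ α) ⇒ (α ≡ α) = min(1, 1 − 1.000 + 1.000) = min(1, 1.000) = 1.000
¬((β ⇒ α) ⇒ (α ≡ α)) = 1 − 1.000 = 0.000
¬((β ⇒ α) ⇒ (α ≡ α)) ≡ β = 1 − |0.000 − 0.484| = 1 − 0.484 = 0.516
β ⇒ β = min(1, 1 − 0.484 + 0.484) = min(1, 1.000) = 1.000
β ≡ β = 1 − |0.484 − 0.484| = 1 − 0.000 = 1.000
(β ≡ β) ≡ 0 = 1 − |1.000 − 0.000| = 1 − 1.000 = 0.000
¬((β ≡ β) ≡ 0) = 1 − 0.000 = 1.000
β ≡ ¬((β ≡ β) ≡ 0) = 1 − |0.484 − 1.000| = 1 − 0.516 = 0.484
(β ⇒ β) ⇒ (β ≡ ¬((β ≡ β) ≡ 0)) = min(1, 1 − 1.000 + 0.484) = min(1, 0.484) = 0.484
(¬((β ⇒ α) ⇒ (α ≡ α)) ≡ β) ≡ ((β ⇒ β) ⇒ (β ≡ ¬((β ≡ β) ≡ 0))) = 1 − |0.516 − 0.484| = 1 − 0.032 = 0.968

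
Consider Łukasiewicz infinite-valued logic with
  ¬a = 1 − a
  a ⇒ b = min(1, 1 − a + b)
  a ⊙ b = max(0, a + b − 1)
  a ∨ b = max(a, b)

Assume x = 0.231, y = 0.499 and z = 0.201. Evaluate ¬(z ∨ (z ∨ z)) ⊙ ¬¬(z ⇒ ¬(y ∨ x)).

z ∨ z = max(0.201, 0.201) = 0.201
z ∨ (z ∨ z) = max(0.201, 0.201) = 0.201
¬(z ∨ (z ∨ z)) = 1 − 0.201 = 0.799
y ∨ x = max(0.499, 0.231) = 0.499
¬(y ∨ x) = 1 − 0.499 = 0.501
z ⇒ ¬(y ∨ x) = min(1, 1 − 0.201 + 0.501) = min(1, 1.300) = 1.000
¬(z ⇒ ¬(y ∨ x)) = 1 − 1.000 = 0.000
¬¬(z ⇒ ¬(y ∨ x)) = 1 − 0.000 = 1.000
¬(z ∨ (z ∨ z)) ⊙ ¬¬(z ⇒ ¬(y ∨ x)) = max(0, 0.799 + 1.000 − 1) = max(0, 0.799) = 0.799

0.799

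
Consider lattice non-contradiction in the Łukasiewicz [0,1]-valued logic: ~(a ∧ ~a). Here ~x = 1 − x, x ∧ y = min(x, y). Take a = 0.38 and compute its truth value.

0.62

~a = 1 − 0.38 = 0.62
a ∧ ~a = min(0.38, 0.62) = 0.38
~(a ∧ ~a) = 1 − 0.38 = 0.62
(The value 0.62 < 1 shows this instance is not satisfied; not a Ł∞-tautology — its value is 1 − min(a, 1−a).)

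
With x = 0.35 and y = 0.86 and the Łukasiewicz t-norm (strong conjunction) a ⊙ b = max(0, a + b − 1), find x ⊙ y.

0.21

x ⊙ y = max(0, 0.35 + 0.86 − 1) = max(0, 0.21) = 0.21
For comparison, the Gödel (minimum) t-norm min(a, b) would give 0.35.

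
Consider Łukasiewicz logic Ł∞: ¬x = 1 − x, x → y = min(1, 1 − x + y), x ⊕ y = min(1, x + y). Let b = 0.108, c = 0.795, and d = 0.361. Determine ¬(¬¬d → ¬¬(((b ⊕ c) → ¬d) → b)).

¬d = 1 − 0.361 = 0.639
¬¬d = 1 − 0.639 = 0.361
b ⊕ c = min(1, 0.108 + 0.795) = min(1, 0.903) = 0.903
(b ⊕ c) → ¬d = min(1, 1 − 0.903 + 0.639) = min(1, 0.736) = 0.736
((b ⊕ c) → ¬d) → b = min(1, 1 − 0.736 + 0.108) = min(1, 0.372) = 0.372
¬(((b ⊕ c) → ¬d) → b) = 1 − 0.372 = 0.628
¬¬(((b ⊕ c) → ¬d) → b) = 1 − 0.628 = 0.372
¬¬d → ¬¬(((b ⊕ c) → ¬d) → b) = min(1, 1 − 0.361 + 0.372) = min(1, 1.011) = 1.000
¬(¬¬d → ¬¬(((b ⊕ c) → ¬d) → b)) = 1 − 1.000 = 0.000

0.000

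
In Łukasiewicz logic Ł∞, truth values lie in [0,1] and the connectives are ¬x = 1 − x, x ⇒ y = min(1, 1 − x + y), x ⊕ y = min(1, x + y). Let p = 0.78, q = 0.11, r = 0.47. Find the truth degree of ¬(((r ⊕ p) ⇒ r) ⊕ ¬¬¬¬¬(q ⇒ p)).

0.53

r ⊕ p = min(1, 0.47 + 0.78) = min(1, 1.25) = 1.00
(r ⊕ p) ⇒ r = min(1, 1 − 1.00 + 0.47) = min(1, 0.47) = 0.47
q ⇒ p = min(1, 1 − 0.11 + 0.78) = min(1, 1.67) = 1.00
¬(q ⇒ p) = 1 − 1.00 = 0.00
¬¬(q ⇒ p) = 1 − 0.00 = 1.00
¬¬¬(q ⇒ p) = 1 − 1.00 = 0.00
¬¬¬¬(q ⇒ p) = 1 − 0.00 = 1.00
¬¬¬¬¬(q ⇒ p) = 1 − 1.00 = 0.00
((r ⊕ p) ⇒ r) ⊕ ¬¬¬¬¬(q ⇒ p) = min(1, 0.47 + 0.00) = min(1, 0.47) = 0.47
¬(((r ⊕ p) ⇒ r) ⊕ ¬¬¬¬¬(q ⇒ p)) = 1 − 0.47 = 0.53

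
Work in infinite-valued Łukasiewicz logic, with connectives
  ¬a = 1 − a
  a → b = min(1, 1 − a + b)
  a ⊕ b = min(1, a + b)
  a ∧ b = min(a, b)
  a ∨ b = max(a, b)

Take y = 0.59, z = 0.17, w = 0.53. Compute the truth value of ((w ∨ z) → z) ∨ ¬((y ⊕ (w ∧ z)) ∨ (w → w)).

0.64

w ∨ z = max(0.53, 0.17) = 0.53
(w ∨ z) → z = min(1, 1 − 0.53 + 0.17) = min(1, 0.64) = 0.64
w ∧ z = min(0.53, 0.17) = 0.17
y ⊕ (w ∧ z) = min(1, 0.59 + 0.17) = min(1, 0.76) = 0.76
w → w = min(1, 1 − 0.53 + 0.53) = min(1, 1.00) = 1.00
(y ⊕ (w ∧ z)) ∨ (w → w) = max(0.76, 1.00) = 1.00
¬((y ⊕ (w ∧ z)) ∨ (w → w)) = 1 − 1.00 = 0.00
((w ∨ z) → z) ∨ ¬((y ⊕ (w ∧ z)) ∨ (w → w)) = max(0.64, 0.00) = 0.64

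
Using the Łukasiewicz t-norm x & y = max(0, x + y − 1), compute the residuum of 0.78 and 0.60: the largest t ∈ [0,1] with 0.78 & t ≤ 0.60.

0.82

The residuum of the Łukasiewicz t-norm gives the supremum: min(1, 1 − 0.78 + 0.60).
1 − 0.78 + 0.60 = 0.82, so t = min(1, 0.82) = 0.82.
Check: 0.78 & 0.82 = max(0, 0.60) = 0.60 ≤ 0.60.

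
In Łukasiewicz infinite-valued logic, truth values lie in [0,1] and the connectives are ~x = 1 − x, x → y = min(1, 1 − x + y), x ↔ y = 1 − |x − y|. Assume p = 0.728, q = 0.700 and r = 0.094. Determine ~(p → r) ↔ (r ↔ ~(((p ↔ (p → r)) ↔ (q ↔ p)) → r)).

p → r = min(1, 1 − 0.728 + 0.094) = min(1, 0.366) = 0.366
~(p → r) = 1 − 0.366 = 0.634
p ↔ (p → r) = 1 − |0.728 − 0.366| = 1 − 0.362 = 0.638
q ↔ p = 1 − |0.700 − 0.728| = 1 − 0.028 = 0.972
(p ↔ (p → r)) ↔ (q ↔ p) = 1 − |0.638 − 0.972| = 1 − 0.334 = 0.666
((p ↔ (p → r)) ↔ (q ↔ p)) → r = min(1, 1 − 0.666 + 0.094) = min(1, 0.428) = 0.428
~(((p ↔ (p → r)) ↔ (q ↔ p)) → r) = 1 − 0.428 = 0.572
r ↔ ~(((p ↔ (p → r)) ↔ (q ↔ p)) → r) = 1 − |0.094 − 0.572| = 1 − 0.478 = 0.522
~(p → r) ↔ (r ↔ ~(((p ↔ (p → r)) ↔ (q ↔ p)) → r)) = 1 − |0.634 − 0.522| = 1 − 0.112 = 0.888

0.888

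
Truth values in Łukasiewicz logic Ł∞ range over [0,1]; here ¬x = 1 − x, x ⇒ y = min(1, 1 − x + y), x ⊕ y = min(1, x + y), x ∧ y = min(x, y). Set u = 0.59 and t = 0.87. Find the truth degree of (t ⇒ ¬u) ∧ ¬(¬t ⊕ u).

¬u = 1 − 0.59 = 0.41
t ⇒ ¬u = min(1, 1 − 0.87 + 0.41) = min(1, 0.54) = 0.54
¬t = 1 − 0.87 = 0.13
¬t ⊕ u = min(1, 0.13 + 0.59) = min(1, 0.72) = 0.72
¬(¬t ⊕ u) = 1 − 0.72 = 0.28
(t ⇒ ¬u) ∧ ¬(¬t ⊕ u) = min(0.54, 0.28) = 0.28

0.28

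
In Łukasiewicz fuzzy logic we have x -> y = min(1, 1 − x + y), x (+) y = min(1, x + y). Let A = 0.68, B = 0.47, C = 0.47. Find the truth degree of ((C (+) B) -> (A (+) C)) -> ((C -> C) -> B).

0.47

C (+) B = min(1, 0.47 + 0.47) = min(1, 0.94) = 0.94
A (+) C = min(1, 0.68 + 0.47) = min(1, 1.15) = 1.00
(C (+) B) -> (A (+) C) = min(1, 1 − 0.94 + 1.00) = min(1, 1.06) = 1.00
C -> C = min(1, 1 − 0.47 + 0.47) = min(1, 1.00) = 1.00
(C -> C) -> B = min(1, 1 − 1.00 + 0.47) = min(1, 0.47) = 0.47
((C (+) B) -> (A (+) C)) -> ((C -> C) -> B) = min(1, 1 − 1.00 + 0.47) = min(1, 0.47) = 0.47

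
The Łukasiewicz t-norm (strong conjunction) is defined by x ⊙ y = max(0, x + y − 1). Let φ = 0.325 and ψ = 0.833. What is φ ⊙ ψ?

0.158

φ ⊙ ψ = max(0, 0.325 + 0.833 − 1) = max(0, 0.158) = 0.158
For comparison, the Gödel (minimum) t-norm min(x, y) would give 0.325.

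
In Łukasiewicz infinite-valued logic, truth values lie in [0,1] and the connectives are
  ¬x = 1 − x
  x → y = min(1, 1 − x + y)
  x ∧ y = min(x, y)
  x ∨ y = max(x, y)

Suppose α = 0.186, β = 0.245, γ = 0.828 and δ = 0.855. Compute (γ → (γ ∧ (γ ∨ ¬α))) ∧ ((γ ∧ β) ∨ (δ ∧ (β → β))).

0.855

¬α = 1 − 0.186 = 0.814
γ ∨ ¬α = max(0.828, 0.814) = 0.828
γ ∧ (γ ∨ ¬α) = min(0.828, 0.828) = 0.828
γ → (γ ∧ (γ ∨ ¬α)) = min(1, 1 − 0.828 + 0.828) = min(1, 1.000) = 1.000
γ ∧ β = min(0.828, 0.245) = 0.245
β → β = min(1, 1 − 0.245 + 0.245) = min(1, 1.000) = 1.000
δ ∧ (β → β) = min(0.855, 1.000) = 0.855
(γ ∧ β) ∨ (δ ∧ (β → β)) = max(0.245, 0.855) = 0.855
(γ → (γ ∧ (γ ∨ ¬α))) ∧ ((γ ∧ β) ∨ (δ ∧ (β → β))) = min(1.000, 0.855) = 0.855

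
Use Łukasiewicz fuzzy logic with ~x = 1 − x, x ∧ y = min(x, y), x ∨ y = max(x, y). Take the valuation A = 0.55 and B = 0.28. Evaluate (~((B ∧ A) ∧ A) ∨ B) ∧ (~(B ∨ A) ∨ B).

B ∧ A = min(0.28, 0.55) = 0.28
(B ∧ A) ∧ A = min(0.28, 0.55) = 0.28
~((B ∧ A) ∧ A) = 1 − 0.28 = 0.72
~((B ∧ A) ∧ A) ∨ B = max(0.72, 0.28) = 0.72
B ∨ A = max(0.28, 0.55) = 0.55
~(B ∨ A) = 1 − 0.55 = 0.45
~(B ∨ A) ∨ B = max(0.45, 0.28) = 0.45
(~((B ∧ A) ∧ A) ∨ B) ∧ (~(B ∨ A) ∨ B) = min(0.72, 0.45) = 0.45

0.45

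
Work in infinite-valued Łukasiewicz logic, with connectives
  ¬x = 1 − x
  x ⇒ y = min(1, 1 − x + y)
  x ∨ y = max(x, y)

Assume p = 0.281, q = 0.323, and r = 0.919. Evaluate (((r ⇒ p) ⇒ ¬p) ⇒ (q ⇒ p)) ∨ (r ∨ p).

0.958

r ⇒ p = min(1, 1 − 0.919 + 0.281) = min(1, 0.362) = 0.362
¬p = 1 − 0.281 = 0.719
(r ⇒ p) ⇒ ¬p = min(1, 1 − 0.362 + 0.719) = min(1, 1.357) = 1.000
q ⇒ p = min(1, 1 − 0.323 + 0.281) = min(1, 0.958) = 0.958
((r ⇒ p) ⇒ ¬p) ⇒ (q ⇒ p) = min(1, 1 − 1.000 + 0.958) = min(1, 0.958) = 0.958
r ∨ p = max(0.919, 0.281) = 0.919
(((r ⇒ p) ⇒ ¬p) ⇒ (q ⇒ p)) ∨ (r ∨ p) = max(0.958, 0.919) = 0.958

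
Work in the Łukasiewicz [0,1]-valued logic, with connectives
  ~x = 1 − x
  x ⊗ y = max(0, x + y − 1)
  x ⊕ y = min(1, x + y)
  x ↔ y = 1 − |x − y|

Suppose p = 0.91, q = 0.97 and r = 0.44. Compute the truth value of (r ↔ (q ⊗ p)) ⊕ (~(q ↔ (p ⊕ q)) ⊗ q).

0.56

q ⊗ p = max(0, 0.97 + 0.91 − 1) = max(0, 0.88) = 0.88
r ↔ (q ⊗ p) = 1 − |0.44 − 0.88| = 1 − 0.44 = 0.56
p ⊕ q = min(1, 0.91 + 0.97) = min(1, 1.88) = 1.00
q ↔ (p ⊕ q) = 1 − |0.97 − 1.00| = 1 − 0.03 = 0.97
~(q ↔ (p ⊕ q)) = 1 − 0.97 = 0.03
~(q ↔ (p ⊕ q)) ⊗ q = max(0, 0.03 + 0.97 − 1) = max(0, 0.00) = 0.00
(r ↔ (q ⊗ p)) ⊕ (~(q ↔ (p ⊕ q)) ⊗ q) = min(1, 0.56 + 0.00) = min(1, 0.56) = 0.56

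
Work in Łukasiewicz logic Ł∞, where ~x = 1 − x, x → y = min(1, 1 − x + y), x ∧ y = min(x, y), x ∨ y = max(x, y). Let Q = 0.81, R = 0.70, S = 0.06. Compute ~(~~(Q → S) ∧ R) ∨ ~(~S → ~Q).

0.75

Q → S = min(1, 1 − 0.81 + 0.06) = min(1, 0.25) = 0.25
~(Q → S) = 1 − 0.25 = 0.75
~~(Q → S) = 1 − 0.75 = 0.25
~~(Q → S) ∧ R = min(0.25, 0.70) = 0.25
~(~~(Q → S) ∧ R) = 1 − 0.25 = 0.75
~S = 1 − 0.06 = 0.94
~Q = 1 − 0.81 = 0.19
~S → ~Q = min(1, 1 − 0.94 + 0.19) = min(1, 0.25) = 0.25
~(~S → ~Q) = 1 − 0.25 = 0.75
~(~~(Q → S) ∧ R) ∨ ~(~S → ~Q) = max(0.75, 0.75) = 0.75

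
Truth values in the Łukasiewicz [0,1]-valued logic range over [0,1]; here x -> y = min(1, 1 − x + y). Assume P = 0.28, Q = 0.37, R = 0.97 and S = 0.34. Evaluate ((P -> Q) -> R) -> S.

P -> Q = min(1, 1 − 0.28 + 0.37) = min(1, 1.09) = 1.00
(P -> Q) -> R = min(1, 1 − 1.00 + 0.97) = min(1, 0.97) = 0.97
((P -> Q) -> R) -> S = min(1, 1 − 0.97 + 0.34) = min(1, 0.37) = 0.37

0.37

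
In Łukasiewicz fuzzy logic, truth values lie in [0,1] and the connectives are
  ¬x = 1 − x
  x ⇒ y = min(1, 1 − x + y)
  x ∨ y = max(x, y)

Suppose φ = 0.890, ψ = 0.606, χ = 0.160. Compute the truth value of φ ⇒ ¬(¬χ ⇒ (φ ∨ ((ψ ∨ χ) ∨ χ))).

0.110

¬χ = 1 − 0.160 = 0.840
ψ ∨ χ = max(0.606, 0.160) = 0.606
(ψ ∨ χ) ∨ χ = max(0.606, 0.160) = 0.606
φ ∨ ((ψ ∨ χ) ∨ χ) = max(0.890, 0.606) = 0.890
¬χ ⇒ (φ ∨ ((ψ ∨ χ) ∨ χ)) = min(1, 1 − 0.840 + 0.890) = min(1, 1.050) = 1.000
¬(¬χ ⇒ (φ ∨ ((ψ ∨ χ) ∨ χ))) = 1 − 1.000 = 0.000
φ ⇒ ¬(¬χ ⇒ (φ ∨ ((ψ ∨ χ) ∨ χ))) = min(1, 1 − 0.890 + 0.000) = min(1, 0.110) = 0.110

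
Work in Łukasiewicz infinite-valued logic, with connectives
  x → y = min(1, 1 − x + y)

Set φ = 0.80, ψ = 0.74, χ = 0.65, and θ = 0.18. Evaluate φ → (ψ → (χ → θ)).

0.99

χ → θ = min(1, 1 − 0.65 + 0.18) = min(1, 0.53) = 0.53
ψ → (χ → θ) = min(1, 1 − 0.74 + 0.53) = min(1, 0.79) = 0.79
φ → (ψ → (χ → θ)) = min(1, 1 − 0.80 + 0.79) = min(1, 0.99) = 0.99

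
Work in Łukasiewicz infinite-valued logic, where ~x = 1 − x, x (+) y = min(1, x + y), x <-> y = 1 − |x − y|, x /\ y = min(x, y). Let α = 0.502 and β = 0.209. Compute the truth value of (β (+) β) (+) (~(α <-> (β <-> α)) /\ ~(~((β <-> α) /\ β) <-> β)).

0.623

β (+) β = min(1, 0.209 + 0.209) = min(1, 0.418) = 0.418
β <-> α = 1 − |0.209 − 0.502| = 1 − 0.293 = 0.707
α <-> (β <-> α) = 1 − |0.502 − 0.707| = 1 − 0.205 = 0.795
~(α <-> (β <-> α)) = 1 − 0.795 = 0.205
(β <-> α) /\ β = min(0.707, 0.209) = 0.209
~((β <-> α) /\ β) = 1 − 0.209 = 0.791
~((β <-> α) /\ β) <-> β = 1 − |0.791 − 0.209| = 1 − 0.582 = 0.418
~(~((β <-> α) /\ β) <-> β) = 1 − 0.418 = 0.582
~(α <-> (β <-> α)) /\ ~(~((β <-> α) /\ β) <-> β) = min(0.205, 0.582) = 0.205
(β (+) β) (+) (~(α <-> (β <-> α)) /\ ~(~((β <-> α) /\ β) <-> β)) = min(1, 0.418 + 0.205) = min(1, 0.623) = 0.623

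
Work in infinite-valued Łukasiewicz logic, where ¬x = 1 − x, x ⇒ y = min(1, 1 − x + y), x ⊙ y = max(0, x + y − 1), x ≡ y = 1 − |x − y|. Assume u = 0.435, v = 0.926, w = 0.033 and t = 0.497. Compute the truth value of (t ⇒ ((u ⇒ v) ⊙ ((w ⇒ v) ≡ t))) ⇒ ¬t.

u ⇒ v = min(1, 1 − 0.435 + 0.926) = min(1, 1.491) = 1.000
w ⇒ v = min(1, 1 − 0.033 + 0.926) = min(1, 1.893) = 1.000
(w ⇒ v) ≡ t = 1 − |1.000 − 0.497| = 1 − 0.503 = 0.497
(u ⇒ v) ⊙ ((w ⇒ v) ≡ t) = max(0, 1.000 + 0.497 − 1) = max(0, 0.497) = 0.497
t ⇒ ((u ⇒ v) ⊙ ((w ⇒ v) ≡ t)) = min(1, 1 − 0.497 + 0.497) = min(1, 1.000) = 1.000
¬t = 1 − 0.497 = 0.503
(t ⇒ ((u ⇒ v) ⊙ ((w ⇒ v) ≡ t))) ⇒ ¬t = min(1, 1 − 1.000 + 0.503) = min(1, 0.503) = 0.503

0.503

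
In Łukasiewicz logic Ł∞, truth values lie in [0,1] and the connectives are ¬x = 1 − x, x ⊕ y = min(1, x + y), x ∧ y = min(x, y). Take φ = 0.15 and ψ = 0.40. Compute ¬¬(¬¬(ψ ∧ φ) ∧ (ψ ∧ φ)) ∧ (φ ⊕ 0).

ψ ∧ φ = min(0.40, 0.15) = 0.15
¬(ψ ∧ φ) = 1 − 0.15 = 0.85
¬¬(ψ ∧ φ) = 1 − 0.85 = 0.15
¬¬(ψ ∧ φ) ∧ (ψ ∧ φ) = min(0.15, 0.15) = 0.15
¬(¬¬(ψ ∧ φ) ∧ (ψ ∧ φ)) = 1 − 0.15 = 0.85
¬¬(¬¬(ψ ∧ φ) ∧ (ψ ∧ φ)) = 1 − 0.85 = 0.15
φ ⊕ 0 = min(1, 0.15 + 0.00) = min(1, 0.15) = 0.15
¬¬(¬¬(ψ ∧ φ) ∧ (ψ ∧ φ)) ∧ (φ ⊕ 0) = min(0.15, 0.15) = 0.15

0.15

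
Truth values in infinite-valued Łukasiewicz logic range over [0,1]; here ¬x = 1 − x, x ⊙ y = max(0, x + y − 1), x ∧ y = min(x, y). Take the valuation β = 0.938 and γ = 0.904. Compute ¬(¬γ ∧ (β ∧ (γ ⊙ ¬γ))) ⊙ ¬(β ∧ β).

¬γ = 1 − 0.904 = 0.096
γ ⊙ ¬γ = max(0, 0.904 + 0.096 − 1) = max(0, 0.000) = 0.000
β ∧ (γ ⊙ ¬γ) = min(0.938, 0.000) = 0.000
¬γ ∧ (β ∧ (γ ⊙ ¬γ)) = min(0.096, 0.000) = 0.000
¬(¬γ ∧ (β ∧ (γ ⊙ ¬γ))) = 1 − 0.000 = 1.000
β ∧ β = min(0.938, 0.938) = 0.938
¬(β ∧ β) = 1 − 0.938 = 0.062
¬(¬γ ∧ (β ∧ (γ ⊙ ¬γ))) ⊙ ¬(β ∧ β) = max(0, 1.000 + 0.062 − 1) = max(0, 0.062) = 0.062

0.062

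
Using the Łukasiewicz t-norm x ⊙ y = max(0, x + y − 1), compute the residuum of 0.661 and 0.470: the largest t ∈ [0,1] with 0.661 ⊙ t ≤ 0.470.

0.809

The residuum of the Łukasiewicz t-norm gives the supremum: min(1, 1 − 0.661 + 0.470).
1 − 0.661 + 0.470 = 0.809, so t = min(1, 0.809) = 0.809.
Check: 0.661 ⊙ 0.809 = max(0, 0.470) = 0.470 ≤ 0.470.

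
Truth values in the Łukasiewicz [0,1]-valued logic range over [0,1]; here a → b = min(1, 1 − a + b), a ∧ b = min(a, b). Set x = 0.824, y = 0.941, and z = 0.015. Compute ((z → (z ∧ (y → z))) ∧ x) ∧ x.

y → z = min(1, 1 − 0.941 + 0.015) = min(1, 0.074) = 0.074
z ∧ (y → z) = min(0.015, 0.074) = 0.015
z → (z ∧ (y → z)) = min(1, 1 − 0.015 + 0.015) = min(1, 1.000) = 1.000
(z → (z ∧ (y → z))) ∧ x = min(1.000, 0.824) = 0.824
((z → (z ∧ (y → z))) ∧ x) ∧ x = min(0.824, 0.824) = 0.824

0.824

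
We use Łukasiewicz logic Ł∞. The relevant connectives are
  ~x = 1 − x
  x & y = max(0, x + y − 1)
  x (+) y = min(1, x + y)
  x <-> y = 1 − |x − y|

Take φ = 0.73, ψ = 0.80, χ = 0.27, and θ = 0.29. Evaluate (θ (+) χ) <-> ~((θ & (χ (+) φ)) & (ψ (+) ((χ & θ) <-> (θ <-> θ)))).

0.65

θ (+) χ = min(1, 0.29 + 0.27) = min(1, 0.56) = 0.56
χ (+) φ = min(1, 0.27 + 0.73) = min(1, 1.00) = 1.00
θ & (χ (+) φ) = max(0, 0.29 + 1.00 − 1) = max(0, 0.29) = 0.29
χ & θ = max(0, 0.27 + 0.29 − 1) = max(0, -0.44) = 0.00
θ <-> θ = 1 − |0.29 − 0.29| = 1 − 0.00 = 1.00
(χ & θ) <-> (θ <-> θ) = 1 − |0.00 − 1.00| = 1 − 1.00 = 0.00
ψ (+) ((χ & θ) <-> (θ <-> θ)) = min(1, 0.80 + 0.00) = min(1, 0.80) = 0.80
(θ & (χ (+) φ)) & (ψ (+) ((χ & θ) <-> (θ <-> θ))) = max(0, 0.29 + 0.80 − 1) = max(0, 0.09) = 0.09
~((θ & (χ (+) φ)) & (ψ (+) ((χ & θ) <-> (θ <-> θ)))) = 1 − 0.09 = 0.91
(θ (+) χ) <-> ~((θ & (χ (+) φ)) & (ψ (+) ((χ & θ) <-> (θ <-> θ)))) = 1 − |0.56 − 0.91| = 1 − 0.35 = 0.65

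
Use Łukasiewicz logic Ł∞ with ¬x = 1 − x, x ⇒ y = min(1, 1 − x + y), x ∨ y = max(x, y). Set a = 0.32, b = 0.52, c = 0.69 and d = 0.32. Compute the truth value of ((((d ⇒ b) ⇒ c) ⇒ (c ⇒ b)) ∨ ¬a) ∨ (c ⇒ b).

1.00

d ⇒ b = min(1, 1 − 0.32 + 0.52) = min(1, 1.20) = 1.00
(d ⇒ b) ⇒ c = min(1, 1 − 1.00 + 0.69) = min(1, 0.69) = 0.69
c ⇒ b = min(1, 1 − 0.69 + 0.52) = min(1, 0.83) = 0.83
((d ⇒ b) ⇒ c) ⇒ (c ⇒ b) = min(1, 1 − 0.69 + 0.83) = min(1, 1.14) = 1.00
¬a = 1 − 0.32 = 0.68
(((d ⇒ b) ⇒ c) ⇒ (c ⇒ b)) ∨ ¬a = max(1.00, 0.68) = 1.00
((((d ⇒ b) ⇒ c) ⇒ (c ⇒ b)) ∨ ¬a) ∨ (c ⇒ b) = max(1.00, 0.83) = 1.00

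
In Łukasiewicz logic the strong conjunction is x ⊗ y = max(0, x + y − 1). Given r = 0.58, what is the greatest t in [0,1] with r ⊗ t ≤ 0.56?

0.98

The residuum of the Łukasiewicz t-norm gives the supremum: min(1, 1 − 0.58 + 0.56).
1 − 0.58 + 0.56 = 0.98, so t = min(1, 0.98) = 0.98.
Check: 0.58 ⊗ 0.98 = max(0, 0.56) = 0.56 ≤ 0.56.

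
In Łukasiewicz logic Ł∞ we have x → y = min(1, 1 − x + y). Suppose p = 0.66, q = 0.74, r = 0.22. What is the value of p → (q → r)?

0.82

q → r = min(1, 1 − 0.74 + 0.22) = min(1, 0.48) = 0.48
p → (q → r) = min(1, 1 − 0.66 + 0.48) = min(1, 0.82) = 0.82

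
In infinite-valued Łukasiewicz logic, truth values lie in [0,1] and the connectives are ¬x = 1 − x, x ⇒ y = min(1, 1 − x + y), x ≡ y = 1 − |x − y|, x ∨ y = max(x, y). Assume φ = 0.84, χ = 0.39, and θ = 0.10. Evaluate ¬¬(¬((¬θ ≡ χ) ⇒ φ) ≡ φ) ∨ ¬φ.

0.16

¬θ = 1 − 0.10 = 0.90
¬θ ≡ χ = 1 − |0.90 − 0.39| = 1 − 0.51 = 0.49
(¬θ ≡ χ) ⇒ φ = min(1, 1 − 0.49 + 0.84) = min(1, 1.35) = 1.00
¬((¬θ ≡ χ) ⇒ φ) = 1 − 1.00 = 0.00
¬((¬θ ≡ χ) ⇒ φ) ≡ φ = 1 − |0.00 − 0.84| = 1 − 0.84 = 0.16
¬(¬((¬θ ≡ χ) ⇒ φ) ≡ φ) = 1 − 0.16 = 0.84
¬¬(¬((¬θ ≡ χ) ⇒ φ) ≡ φ) = 1 − 0.84 = 0.16
¬φ = 1 − 0.84 = 0.16
¬¬(¬((¬θ ≡ χ) ⇒ φ) ≡ φ) ∨ ¬φ = max(0.16, 0.16) = 0.16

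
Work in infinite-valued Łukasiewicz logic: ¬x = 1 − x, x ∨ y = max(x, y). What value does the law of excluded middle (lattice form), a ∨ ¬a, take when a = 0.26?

¬a = 1 − 0.26 = 0.74
a ∨ ¬a = max(0.26, 0.74) = 0.74
(The value 0.74 < 1 shows this instance is not satisfied; not a Ł∞-tautology — its value is max(a, 1−a).)

0.74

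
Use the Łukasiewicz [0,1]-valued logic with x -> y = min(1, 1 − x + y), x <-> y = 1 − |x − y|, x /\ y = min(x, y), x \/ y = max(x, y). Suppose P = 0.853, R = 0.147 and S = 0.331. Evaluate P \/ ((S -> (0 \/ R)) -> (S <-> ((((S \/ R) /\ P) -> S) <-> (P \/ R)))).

0.853

0 \/ R = max(0.000, 0.147) = 0.147
S -> (0 \/ R) = min(1, 1 − 0.331 + 0.147) = min(1, 0.816) = 0.816
S \/ R = max(0.331, 0.147) = 0.331
(S \/ R) /\ P = min(0.331, 0.853) = 0.331
((S \/ R) /\ P) -> S = min(1, 1 − 0.331 + 0.331) = min(1, 1.000) = 1.000
P \/ R = max(0.853, 0.147) = 0.853
(((S \/ R) /\ P) -> S) <-> (P \/ R) = 1 − |1.000 − 0.853| = 1 − 0.147 = 0.853
S <-> ((((S \/ R) /\ P) -> S) <-> (P \/ R)) = 1 − |0.331 − 0.853| = 1 − 0.522 = 0.478
(S -> (0 \/ R)) -> (S <-> ((((S \/ R) /\ P) -> S) <-> (P \/ R))) = min(1, 1 − 0.816 + 0.478) = min(1, 0.662) = 0.662
P \/ ((S -> (0 \/ R)) -> (S <-> ((((S \/ R) /\ P) -> S) <-> (P \/ R)))) = max(0.853, 0.662) = 0.853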